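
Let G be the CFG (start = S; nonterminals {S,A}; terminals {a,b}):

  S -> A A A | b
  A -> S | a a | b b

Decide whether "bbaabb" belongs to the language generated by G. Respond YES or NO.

Convert to CNF:
  S -> A X3 | b
  A -> A X2 | T0 T0 | T1 T1 | b
  T0 -> a
  T1 -> b
  X2 -> A A
  X3 -> A A

CYK table (by increasing span):
  T[0,0] 'b' = {A,S,T1}  orig:{A,S}
  T[1,1] 'b' = {A,S,T1}  orig:{A,S}
  T[2,2] 'a' = {T0}  orig:{}
  T[3,3] 'a' = {T0}  orig:{}
  T[4,4] 'b' = {A,S,T1}  orig:{A,S}
  T[5,5] 'b' = {A,S,T1}  orig:{A,S}
  T[0,1] 'bb' = {A,X2,X3}  orig:{A}
  T[1,2] 'ba' = ∅
  T[2,3] 'aa' = {A}
  T[3,4] 'ab' = ∅
  T[4,5] 'bb' = {A,X2,X3}  orig:{A}
  T[0,2] 'bba' = ∅
  T[1,3] 'baa' = {X2,X3}  orig:{}
  T[2,4] 'aab' = {X2,X3}  orig:{}
  T[3,5] 'abb' = ∅
  T[0,3] 'bbaa' = {A,S,X2,X3}  orig:{A,S}
  T[1,4] 'baab' = {A,S}
  T[2,5] 'aabb' = {A,S,X2,X3}  orig:{A,S}
  T[0,4] 'bbaab' = {A,S,X2,X3}  orig:{A,S}
  T[1,5] 'baabb' = {A,S,X2,X3}  orig:{A,S}
  T[0,5] 'bbaabb' = {A,S,X2,X3}  orig:{A,S}

S ∈ T[0,5] ⇒ YES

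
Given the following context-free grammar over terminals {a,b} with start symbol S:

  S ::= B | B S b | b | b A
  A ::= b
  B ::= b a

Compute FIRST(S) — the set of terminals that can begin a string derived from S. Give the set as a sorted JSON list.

Compute FIRST by fixpoint:
iter 1:
  A via A→b: +{b}
  B via B→b a: +{b}
  S via S→B: +{b}
  S: {b}  A: {b}  B: {b}
iter 2: (no change)
  S: {b}  A: {b}  B: {b}

FIRST(S) = ["b"]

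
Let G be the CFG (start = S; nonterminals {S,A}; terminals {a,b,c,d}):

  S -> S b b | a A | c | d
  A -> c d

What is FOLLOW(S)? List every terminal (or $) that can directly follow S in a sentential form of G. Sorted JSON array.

FIRST iteration:
pass 1:
  A via A→c d: +{c}
  S via S→a A: +{a}
  S via S→c: +{c}
  S via S→d: +{d}
  FIRST[S]={a,c,d}  FIRST[A]={c}
pass 2: done
  FIRST[S]={a,c,d}  FIRST[A]={c}

FOLLOW iteration:
FOLLOW(S) := {$}
iter 1:
  S→S b b: FOLLOW(S) ⊇ FIRST(b) = {b}; new: +{b}
  S→a A: FOLLOW(A) ⊇ FOLLOW(S) ⊇ {$,b}; new: +{$,b}
  S: {$,b}  A: {$,b}
iter 2: done
  S: {$,b}  A: {$,b}

FOLLOW(S) = ["$", "b"]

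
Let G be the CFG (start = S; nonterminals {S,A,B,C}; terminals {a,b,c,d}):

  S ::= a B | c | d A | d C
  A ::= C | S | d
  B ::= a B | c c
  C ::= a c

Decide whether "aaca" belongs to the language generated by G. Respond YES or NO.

CNF form of G:
  S -> T0 B | T2 A | T2 C | c
  A -> T0 B | T0 T1 | T2 A | T2 C | c | d
  B -> T0 B | T1 T1
  C -> T0 T1
  T0 -> a
  T1 -> c
  T2 -> d

Fill CYK table bottom-up:
  T[0,0] 'a' = {T0}  orig:{}
  T[1,1] 'a' = {T0}  orig:{}
  T[2,2] 'c' = {A,S,T1}  orig:{A,S}
  T[3,3] 'a' = {T0}  orig:{}
  T[0,1] 'aa' = ∅
  T[1,2] 'ac' = {A,C}
  T[2,3] 'ca' = ∅
  T[0,2] 'aac' = ∅
  T[1,3] 'aca' = ∅
  T[0,3] 'aaca' = ∅

S ∉ T[0,3] ⇒ NO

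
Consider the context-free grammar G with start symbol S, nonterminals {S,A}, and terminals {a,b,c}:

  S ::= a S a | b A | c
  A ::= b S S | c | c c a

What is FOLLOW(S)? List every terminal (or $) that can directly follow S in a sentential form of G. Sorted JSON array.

FIRST iteration:
round 1:
  A via A→b S S: +{b}
  A via A→c: +{c}
  S via S→a S a: +{a}
  S via S→b A: +{b}
  S via S→c: +{c}
  FIRST[S]={a,b,c}  FIRST[A]={b,c}
round 2: done
  FIRST[S]={a,b,c}  FIRST[A]={b,c}

FOLLOW sets:
initialize: $ ∈ FOLLOW(S)
pass 1:
  A→b S S: FOLLOW(S) ⊇ FIRST(S) = {a,b,c}; new: +{a,b,c}
  S→b A: FOLLOW(A) ⊇ FOLLOW(S) ⊇ {$,a,b,c}; new: +{$,a,b,c}
  FOLLOW(S)={$,a,b,c}  FOLLOW(A)={$,a,b,c}
pass 2: (no change)
  FOLLOW(S)={$,a,b,c}  FOLLOW(A)={$,a,b,c}

FOLLOW(S) = ["$", "a", "b", "c"]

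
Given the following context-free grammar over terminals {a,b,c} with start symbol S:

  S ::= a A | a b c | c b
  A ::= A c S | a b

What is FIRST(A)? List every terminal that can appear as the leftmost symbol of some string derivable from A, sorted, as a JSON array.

FIRST iteration:
round 1:
  A via A→a b: +{a}
  S via S→a A: +{a}
  S via S→c b: +{c}
  FIRST[S]={a,c}  FIRST[A]={a}
round 2: done
  FIRST[S]={a,c}  FIRST[A]={a}

FIRST(A) = ["a"]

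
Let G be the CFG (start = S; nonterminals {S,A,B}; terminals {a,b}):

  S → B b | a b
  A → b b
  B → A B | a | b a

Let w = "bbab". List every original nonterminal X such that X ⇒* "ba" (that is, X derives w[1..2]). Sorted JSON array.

CNF form of G:
  S -> B T0 | T1 T0
  A -> T0 T0
  B -> A B | T0 T1 | a
  T0 -> b
  T1 -> a

CYK fill (cells [i..j] with 1 ≤ i ≤ j ≤ 2 only):
  [1..1]={T0}  "b"  orig:{}
  [2..2]={B,T1}  "a"  orig:{B}
  [1..2]={B}  "ba"

Original NTs in T[1,2] deriving "ba": ["B"]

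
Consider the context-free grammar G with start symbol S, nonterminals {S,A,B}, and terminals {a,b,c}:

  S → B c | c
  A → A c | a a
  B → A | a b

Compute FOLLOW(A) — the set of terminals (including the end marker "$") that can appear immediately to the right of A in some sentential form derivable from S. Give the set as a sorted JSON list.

FIRST iteration:
iter 1:
  A via A→a a: +{a}
  B via B→A: +{a}
  S via S→B c: +{a}
  S via S→c: +{c}
  FIRST(S)={a,c}  FIRST(A)={a}  FIRST(B)={a}
iter 2: done
  FIRST(S)={a,c}  FIRST(A)={a}  FIRST(B)={a}

FOLLOW sets:
initialize: $ ∈ FOLLOW(S)
iter 1:
  A→A c: FOLLOW(A) ⊇ FIRST(c) = {c}; new: +{c}
  S→B c: FOLLOW(B) ⊇ FIRST(c) = {c}; new: +{c}
  FOLLOW[S]={$}  FOLLOW[A]={c}  FOLLOW[B]={c}
iter 2: done
  FOLLOW[S]={$}  FOLLOW[A]={c}  FOLLOW[B]={c}

FOLLOW(A) = ["c"]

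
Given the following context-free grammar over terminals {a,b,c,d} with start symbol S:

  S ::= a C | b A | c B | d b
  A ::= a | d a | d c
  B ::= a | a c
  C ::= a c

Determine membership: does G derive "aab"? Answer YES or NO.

Convert to CNF:
  S -> T0 T3 | T1 C | T2 B | T3 A
  A -> T0 T1 | T0 T2 | a
  B -> T1 T2 | a
  C -> T1 T2
  T0 -> d
  T1 -> a
  T2 -> c
  T3 -> b

Fill CYK table bottom-up:
  cell(0,0) a: {A,B,T1}  orig:{A,B}
  cell(1,1) a: {A,B,T1}  orig:{A,B}
  cell(2,2) b: {T3}  orig:{}
  cell(0,1) aa: ∅
  cell(1,2) ab: ∅
  cell(0,2) aab: ∅

S ∉ T[0,2] ⇒ NO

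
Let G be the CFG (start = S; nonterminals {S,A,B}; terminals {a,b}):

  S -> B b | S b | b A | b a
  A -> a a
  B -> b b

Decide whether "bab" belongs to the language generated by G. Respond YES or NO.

Convert to CNF:
  S -> B T1 | S T1 | T1 A | T1 T0
  A -> T0 T0
  B -> T1 T1
  T0 -> a
  T1 -> b

CYK table (by increasing span):
  [0..0]={T1}  "b"  orig:{}
  [1..1]={T0}  "a"  orig:{}
  [2..2]={T1}  "b"  orig:{}
  [0..1]={S}  "ba"
  [1..2]=∅  "ab"
  [0..2]={S}  "bab"

S ∈ T[0,2] ⇒ YES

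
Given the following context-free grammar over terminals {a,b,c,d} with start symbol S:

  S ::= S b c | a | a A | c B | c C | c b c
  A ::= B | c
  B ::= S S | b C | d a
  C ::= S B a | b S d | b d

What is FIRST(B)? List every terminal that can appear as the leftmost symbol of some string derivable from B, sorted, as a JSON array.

FIRST iteration:
iter 1:
  A via A→c: +{c}
  B via B→b C: +{b}
  B via B→d a: +{d}
  C via C→b S d: +{b}
  S via S→a: +{a}
  S via S→c B: +{c}
  FIRST[S]={a,c}  FIRST[A]={c}  FIRST[B]={b,d}  FIRST[C]={b}
iter 2:
  A via A→B: +{b,d}
  B via B→S S: +{a,c}
  C via C→S B a: +{a,c}
  FIRST[S]={a,c}  FIRST[A]={b,c,d}  FIRST[B]={a,b,c,d}  FIRST[C]={a,b,c}
iter 3:
  A via A→B: +{a}
  FIRST[S]={a,c}  FIRST[A]={a,b,c,d}  FIRST[B]={a,b,c,d}  FIRST[C]={a,b,c}
iter 4: (stable)
  FIRST[S]={a,c}  FIRST[A]={a,b,c,d}  FIRST[B]={a,b,c,d}  FIRST[C]={a,b,c}

FIRST(B) = ["a", "b", "c", "d"]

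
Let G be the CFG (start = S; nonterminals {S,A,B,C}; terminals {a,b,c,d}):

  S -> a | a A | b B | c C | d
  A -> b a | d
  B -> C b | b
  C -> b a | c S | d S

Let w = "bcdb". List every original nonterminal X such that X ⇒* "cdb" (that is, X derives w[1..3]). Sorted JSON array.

CNF form of G:
  S -> T0 B | T1 A | T2 C | a | d
  A -> T0 T1 | d
  B -> C T0 | b
  C -> T0 T1 | T2 S | T3 S
  T0 -> b
  T1 -> a
  T2 -> c
  T3 -> d

CYK table (by increasing span), restricted to cells inside w[1..3]:
  cell(1,1) c: {T2}  orig:{}
  cell(2,2) d: {A,S,T3}  orig:{A,S}
  cell(3,3) b: {B,T0}  orig:{B}
  cell(1,2) cd: {C}
  cell(2,3) db: ∅
  cell(1,3) cdb: {B}

Original NTs in T[1,3] deriving "cdb": ["B"]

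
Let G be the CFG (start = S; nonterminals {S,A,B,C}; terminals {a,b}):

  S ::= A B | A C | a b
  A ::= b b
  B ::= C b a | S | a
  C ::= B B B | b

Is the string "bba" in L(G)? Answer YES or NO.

Convert to CNF:
  S -> A B | A C | T1 T0
  A -> T0 T0
  B -> A B | A C | C X2 | T1 T0 | a
  C -> B X3 | b
  T0 -> b
  T1 -> a
  X2 -> T0 T1
  X3 -> B B

CYK fill:
  [0..0]={C,T0}  "b"  orig:{C}
  [1..1]={C,T0}  "b"  orig:{C}
  [2..2]={B,T1}  "a"  orig:{B}
  [0..1]={A}  "bb"
  [1..2]={X2}  "ba"  orig:{}
  [0..2]={B,S}  "bba"

S ∈ T[0,2] ⇒ YES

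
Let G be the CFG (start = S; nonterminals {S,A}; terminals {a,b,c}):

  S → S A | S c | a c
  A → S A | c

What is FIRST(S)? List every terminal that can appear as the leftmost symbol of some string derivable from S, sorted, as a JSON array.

FIRST sets, iterate to fixpoint:
pass 1:
  A via A→c: +{c}
  S via S→a c: +{a}
  S: {a}  A: {c}
pass 2:
  A via A→S A: +{a}
  S: {a}  A: {a,c}
pass 3: — fixpoint
  S: {a}  A: {a,c}

FIRST(S) = ["a"]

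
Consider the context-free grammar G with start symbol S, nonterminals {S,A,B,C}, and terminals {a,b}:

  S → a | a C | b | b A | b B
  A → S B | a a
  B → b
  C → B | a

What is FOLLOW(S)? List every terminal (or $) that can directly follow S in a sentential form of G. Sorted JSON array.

Compute FIRST by fixpoint:
iter 1:
  A via A→a a: +{a}
  B via B→b: +{b}
  C via C→B: +{b}
  C via C→a: +{a}
  S via S→a: +{a}
  S via S→b: +{b}
  S: {a,b}  A: {a}  B: {b}  C: {a,b}
iter 2:
  A via A→S B: +{b}
  S: {a,b}  A: {a,b}  B: {b}  C: {a,b}
iter 3: done
  S: {a,b}  A: {a,b}  B: {b}  C: {a,b}

FOLLOW iteration:
FOLLOW(S) := {$}
round 1:
  A→S B: FOLLOW(S) ⊇ FIRST(B) = {b}; new: +{b}
  S→a C: FOLLOW(C) ⊇ FOLLOW(S) ⊇ {$,b}; new: +{$,b}
  S→b A: FOLLOW(A) ⊇ FOLLOW(S) ⊇ {$,b}; new: +{$,b}
  S→b B: FOLLOW(B) ⊇ FOLLOW(S) ⊇ {$,b}; new: +{$,b}
  FOLLOW(S)={$,b}  FOLLOW(A)={$,b}  FOLLOW(B)={$,b}  FOLLOW(C)={$,b}
round 2: done
  FOLLOW(S)={$,b}  FOLLOW(A)={$,b}  FOLLOW(B)={$,b}  FOLLOW(C)={$,b}

FOLLOW(S) = ["$", "b"]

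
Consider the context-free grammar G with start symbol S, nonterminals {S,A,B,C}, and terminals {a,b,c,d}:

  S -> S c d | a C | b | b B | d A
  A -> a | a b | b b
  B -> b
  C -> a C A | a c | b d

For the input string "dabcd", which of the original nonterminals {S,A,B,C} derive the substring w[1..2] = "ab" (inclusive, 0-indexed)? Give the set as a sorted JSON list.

CNF form of G:
  S -> S X5 | T0 C | T1 B | T3 A | b
  A -> T0 T1 | T1 T1 | a
  B -> b
  C -> T0 T2 | T0 X4 | T1 T3
  T0 -> a
  T1 -> b
  T2 -> c
  T3 -> d
  X4 -> C A
  X5 -> T2 T3

CYK table (by increasing span) (cells [i..j] with 1 ≤ i ≤ j ≤ 2 only):
  [1..1]={A,T0}  "a"  orig:{A}
  [2..2]={B,S,T1}  "b"  orig:{B,S}
  [1..2]={A}  "ab"

Original NTs in T[1,2] deriving "ab": ["A"]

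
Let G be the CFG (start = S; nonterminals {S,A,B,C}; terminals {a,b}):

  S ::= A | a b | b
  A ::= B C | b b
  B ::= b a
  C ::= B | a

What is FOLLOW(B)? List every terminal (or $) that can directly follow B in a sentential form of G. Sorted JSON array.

FIRST sets, iterate to fixpoint:
[1]
  A via A→b b: +{b}
  B via B→b a: +{b}
  C via C→B: +{b}
  C via C→a: +{a}
  S via S→A: +{b}
  S via S→a b: +{a}
  FIRST[S]={a,b}  FIRST[A]={b}  FIRST[B]={b}  FIRST[C]={a,b}
[2] done
  FIRST[S]={a,b}  FIRST[A]={b}  FIRST[B]={b}  FIRST[C]={a,b}

Compute FOLLOW by fixpoint:
FOLLOW(S) := {$}
pass 1:
  A→B C: FOLLOW(B) ⊇ FIRST(C) = {a,b}; new: +{a,b}
  S→A: FOLLOW(A) ⊇ FOLLOW(S) ⊇ {$}; new: +{$}
  FOLLOW(S)={$}  FOLLOW(A)={$}  FOLLOW(B)={a,b}  FOLLOW(C)={}
pass 2:
  A→B C: FOLLOW(C) ⊇ FOLLOW(A) ⊇ {$}; new: +{$}
  C→B: FOLLOW(B) ⊇ FOLLOW(C) ⊇ {$}; new: +{$}
  FOLLOW(S)={$}  FOLLOW(A)={$}  FOLLOW(B)={$,a,b}  FOLLOW(C)={$}
pass 3: (stable)
  FOLLOW(S)={$}  FOLLOW(A)={$}  FOLLOW(B)={$,a,b}  FOLLOW(C)={$}

FOLLOW(B) = ["$", "a", "b"]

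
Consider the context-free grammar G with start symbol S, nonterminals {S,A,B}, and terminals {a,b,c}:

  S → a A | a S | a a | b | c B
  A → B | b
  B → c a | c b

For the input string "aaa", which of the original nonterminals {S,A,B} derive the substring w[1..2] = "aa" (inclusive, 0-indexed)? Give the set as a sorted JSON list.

CNF form of G:
  S -> T0 B | T1 A | T1 S | T1 T1 | b
  A -> T0 T1 | T0 T2 | b
  B -> T0 T1 | T0 T2
  T0 -> c
  T1 -> a
  T2 -> b

Fill CYK table bottom-up (cells [i..j] with 1 ≤ i ≤ j ≤ 2 only):
  cell(1,1) a: {T1}  orig:{}
  cell(2,2) a: {T1}  orig:{}
  cell(1,2) aa: {S}

Original NTs in T[1,2] deriving "aa": ["S"]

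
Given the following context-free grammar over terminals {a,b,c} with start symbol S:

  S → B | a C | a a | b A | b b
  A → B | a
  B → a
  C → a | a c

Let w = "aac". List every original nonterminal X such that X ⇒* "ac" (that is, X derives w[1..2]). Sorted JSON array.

Convert to CNF:
  S -> T0 C | T0 T0 | T2 A | T2 T2 | a
  A -> a
  B -> a
  C -> T0 T1 | a
  T0 -> a
  T1 -> c
  T2 -> b

CYK table (by increasing span) (cells [i..j] with 1 ≤ i ≤ j ≤ 2 only):
  cell(1,1) a: {A,B,C,S,T0}  orig:{A,B,C,S}
  cell(2,2) c: {T1}  orig:{}
  cell(1,2) ac: {C}

Original NTs in T[1,2] deriving "ac": ["C"]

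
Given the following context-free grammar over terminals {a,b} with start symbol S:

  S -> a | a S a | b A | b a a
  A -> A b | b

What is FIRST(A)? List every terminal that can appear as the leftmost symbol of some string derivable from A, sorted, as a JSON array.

FIRST iteration:
iter 1:
  A via A→b: +{b}
  S via S→a: +{a}
  S via S→b A: +{b}
  FIRST(S)={a,b}  FIRST(A)={b}
iter 2: done
  FIRST(S)={a,b}  FIRST(A)={b}

FIRST(A) = ["b"]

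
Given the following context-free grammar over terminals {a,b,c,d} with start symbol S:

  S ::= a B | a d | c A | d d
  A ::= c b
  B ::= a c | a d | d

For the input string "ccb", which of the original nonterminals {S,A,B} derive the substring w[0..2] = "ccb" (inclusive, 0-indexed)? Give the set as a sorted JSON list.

Convert to CNF:
  S -> T0 A | T2 B | T2 T3 | T3 T3
  A -> T0 T1
  B -> T2 T0 | T2 T3 | d
  T0 -> c
  T1 -> b
  T2 -> a
  T3 -> d

Fill CYK table bottom-up, restricted to cells inside w[0..2]:
  cell(0,0) c: {T0}  orig:{}
  cell(1,1) c: {T0}  orig:{}
  cell(2,2) b: {T1}  orig:{}
  cell(0,1) cc: ∅
  cell(1,2) cb: {A}
  cell(0,2) ccb: {S}

Original NTs in T[0,2] deriving "ccb": ["S"]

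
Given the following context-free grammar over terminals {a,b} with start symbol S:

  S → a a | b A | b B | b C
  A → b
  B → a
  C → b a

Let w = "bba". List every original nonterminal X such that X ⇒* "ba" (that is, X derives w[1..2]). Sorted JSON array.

Convert to CNF:
  S -> T0 A | T0 B | T0 C | T1 T1
  A -> b
  B -> a
  C -> T0 T1
  T0 -> b
  T1 -> a

CYK fill, restricted to cells inside w[1..2]:
  T[1,1] 'b' = {A,T0}  orig:{A}
  T[2,2] 'a' = {B,T1}  orig:{B}
  T[1,2] 'ba' = {C,S}

Original NTs in T[1,2] deriving "ba": ["C", "S"]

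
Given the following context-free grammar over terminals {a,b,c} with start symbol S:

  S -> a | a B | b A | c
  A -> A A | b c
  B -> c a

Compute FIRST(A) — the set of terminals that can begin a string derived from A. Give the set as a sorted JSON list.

Compute FIRST by fixpoint:
[1]
  A via A→b c: +{b}
  B via B→c a: +{c}
  S via S→a: +{a}
  S via S→b A: +{b}
  S via S→c: +{c}
  S: {a,b,c}  A: {b}  B: {c}
[2] (no change)
  S: {a,b,c}  A: {b}  B: {c}

FIRST(A) = ["b"]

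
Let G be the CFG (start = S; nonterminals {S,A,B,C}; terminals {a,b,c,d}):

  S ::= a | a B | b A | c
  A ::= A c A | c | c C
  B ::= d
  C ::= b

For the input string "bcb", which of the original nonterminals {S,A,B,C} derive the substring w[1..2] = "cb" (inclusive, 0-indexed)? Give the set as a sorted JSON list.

CNF form of G:
  S -> T1 B | T2 A | a | c
  A -> A X3 | T0 C | c
  B -> d
  C -> b
  T0 -> c
  T1 -> a
  T2 -> b
  X3 -> T0 A

CYK fill — only the sub-triangle for w[1..2]:
  cell(1,1) c: {A,S,T0}  orig:{A,S}
  cell(2,2) b: {C,T2}  orig:{C}
  cell(1,2) cb: {A}

Original NTs in T[1,2] deriving "cb": ["A"]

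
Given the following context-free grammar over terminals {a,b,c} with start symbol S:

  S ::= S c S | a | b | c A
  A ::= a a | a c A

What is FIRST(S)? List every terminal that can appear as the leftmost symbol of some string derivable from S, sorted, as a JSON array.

FIRST iteration:
pass 1:
  A via A→a a: +{a}
  S via S→a: +{a}
  S via S→b: +{b}
  S via S→c A: +{c}
  S: {a,b,c}  A: {a}
pass 2: (stable)
  S: {a,b,c}  A: {a}

FIRST(S) = ["a", "b", "c"]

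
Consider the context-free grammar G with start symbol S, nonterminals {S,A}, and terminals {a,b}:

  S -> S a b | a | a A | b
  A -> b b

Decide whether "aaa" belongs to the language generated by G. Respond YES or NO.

Convert to CNF:
  S -> S X2 | T1 A | a | b
  A -> T0 T0
  T0 -> b
  T1 -> a
  X2 -> T1 T0

CYK fill:
  cell(0,0) a: {S,T1}  orig:{S}
  cell(1,1) a: {S,T1}  orig:{S}
  cell(2,2) a: {S,T1}  orig:{S}
  cell(0,1) aa: ∅
  cell(1,2) aa: ∅
  cell(0,2) aaa: ∅

S ∉ T[0,2] ⇒ NO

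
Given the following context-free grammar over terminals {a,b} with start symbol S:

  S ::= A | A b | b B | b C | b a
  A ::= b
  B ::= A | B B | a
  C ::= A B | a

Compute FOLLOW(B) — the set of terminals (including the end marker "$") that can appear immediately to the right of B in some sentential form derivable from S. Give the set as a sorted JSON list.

FIRST sets, iterate to fixpoint:
[1]
  A via A→b: +{b}
  B via B→A: +{b}
  B via B→a: +{a}
  C via C→A B: +{b}
  C via C→a: +{a}
  S via S→A: +{b}
  FIRST[S]={b}  FIRST[A]={b}  FIRST[B]={a,b}  FIRST[C]={a,b}
[2] — fixpoint
  FIRST[S]={b}  FIRST[A]={b}  FIRST[B]={a,b}  FIRST[C]={a,b}

Compute FOLLOW by fixpoint:
FOLLOW(S) := {$}
pass 1:
  B→B B: FOLLOW(B) ⊇ FIRST(B) = {a,b}; new: +{a,b}
  C→A B: FOLLOW(A) ⊇ FIRST(B) = {a,b}; new: +{a,b}
  S→A: FOLLOW(A) ⊇ FOLLOW(S) ⊇ {$}; new: +{$}
  S→b B: FOLLOW(B) ⊇ FOLLOW(S) ⊇ {$}; new: +{$}
  S→b C: FOLLOW(C) ⊇ FOLLOW(S) ⊇ {$}; new: +{$}
  FOLLOW(S)={$}  FOLLOW(A)={$,a,b}  FOLLOW(B)={$,a,b}  FOLLOW(C)={$}
pass 2: (stable)
  FOLLOW(S)={$}  FOLLOW(A)={$,a,b}  FOLLOW(B)={$,a,b}  FOLLOW(C)={$}

FOLLOW(B) = ["$", "a", "b"]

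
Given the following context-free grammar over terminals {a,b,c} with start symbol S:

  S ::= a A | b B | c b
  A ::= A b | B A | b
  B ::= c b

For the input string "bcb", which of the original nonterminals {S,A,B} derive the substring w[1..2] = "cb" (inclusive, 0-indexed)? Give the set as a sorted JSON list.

Convert to CNF:
  S -> T0 B | T1 T0 | T2 A
  A -> A T0 | B A | b
  B -> T1 T0
  T0 -> b
  T1 -> c
  T2 -> a

CYK fill (cells [i..j] with 1 ≤ i ≤ j ≤ 2 only):
  cell(1,1) c: {T1}  orig:{}
  cell(2,2) b: {A,T0}  orig:{A}
  cell(1,2) cb: {B,S}

Original NTs in T[1,2] deriving "cb": ["B", "S"]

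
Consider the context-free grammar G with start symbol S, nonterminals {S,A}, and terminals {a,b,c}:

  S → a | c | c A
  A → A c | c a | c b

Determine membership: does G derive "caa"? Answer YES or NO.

Convert to CNF:
  S -> T0 A | a | c
  A -> A T0 | T0 T1 | T0 T2
  T0 -> c
  T1 -> a
  T2 -> b

CYK fill:
  [0..0]={S,T0}  "c"  orig:{S}
  [1..1]={S,T1}  "a"  orig:{S}
  [2..2]={S,T1}  "a"  orig:{S}
  [0..1]={A}  "ca"
  [1..2]=∅  "aa"
  [0..2]=∅  "caa"

S ∉ T[0,2] ⇒ NO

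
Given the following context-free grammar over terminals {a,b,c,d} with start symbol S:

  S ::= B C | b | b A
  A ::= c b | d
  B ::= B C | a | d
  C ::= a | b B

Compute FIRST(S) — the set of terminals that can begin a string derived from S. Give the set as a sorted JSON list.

FIRST sets, iterate to fixpoint:
iter 1:
  A via A→c b: +{c}
  A via A→d: +{d}
  B via B→a: +{a}
  B via B→d: +{d}
  C via C→a: +{a}
  C via C→b B: +{b}
  S via S→B C: +{a,d}
  S via S→b: +{b}
  S: {a,b,d}  A: {c,d}  B: {a,d}  C: {a,b}
iter 2: — fixpoint
  S: {a,b,d}  A: {c,d}  B: {a,d}  C: {a,b}

FIRST(S) = ["a", "b", "d"]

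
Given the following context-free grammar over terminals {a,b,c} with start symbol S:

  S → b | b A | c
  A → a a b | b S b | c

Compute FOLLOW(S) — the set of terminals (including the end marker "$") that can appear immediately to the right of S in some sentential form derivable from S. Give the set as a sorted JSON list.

Compute FIRST by fixpoint:
iter 1:
  A via A→a a b: +{a}
  A via A→b S b: +{b}
  A via A→c: +{c}
  S via S→b: +{b}
  S via S→c: +{c}
  FIRST[S]={b,c}  FIRST[A]={a,b,c}
iter 2: (no change)
  FIRST[S]={b,c}  FIRST[A]={a,b,c}

FOLLOW sets:
initialize: $ ∈ FOLLOW(S)
round 1:
  A→b S b: FOLLOW(S) ⊇ FIRST(b) = {b}; new: +{b}
  S→b A: FOLLOW(A) ⊇ FOLLOW(S) ⊇ {$,b}; new: +{$,b}
  FOLLOW[S]={$,b}  FOLLOW[A]={$,b}
round 2: — fixpoint
  FOLLOW[S]={$,b}  FOLLOW[A]={$,b}

FOLLOW(S) = ["$", "b"]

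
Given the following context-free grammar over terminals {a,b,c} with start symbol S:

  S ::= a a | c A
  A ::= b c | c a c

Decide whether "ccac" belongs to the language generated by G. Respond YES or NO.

CNF form of G:
  S -> T1 A | T2 T2
  A -> T0 T1 | T1 X3
  T0 -> b
  T1 -> c
  T2 -> a
  X3 -> T2 T1

CYK table (by increasing span):
  T[0,0] 'c' = {T1}  orig:{}
  T[1,1] 'c' = {T1}  orig:{}
  T[2,2] 'a' = {T2}  orig:{}
  T[3,3] 'c' = {T1}  orig:{}
  T[0,1] 'cc' = ∅
  T[1,2] 'ca' = ∅
  T[2,3] 'ac' = {X3}  orig:{}
  T[0,2] 'cca' = ∅
  T[1,3] 'cac' = {A}
  T[0,3] 'ccac' = {S}

S ∈ T[0,3] ⇒ YES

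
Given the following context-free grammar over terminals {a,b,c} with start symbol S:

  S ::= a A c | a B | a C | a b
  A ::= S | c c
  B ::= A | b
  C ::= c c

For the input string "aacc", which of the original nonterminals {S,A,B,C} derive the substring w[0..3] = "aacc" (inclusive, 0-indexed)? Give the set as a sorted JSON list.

CNF form of G:
  S -> T0 B | T0 C | T0 T2 | T0 X5
  A -> T0 B | T0 C | T0 T2 | T0 X3 | T1 T1
  B -> T0 B | T0 C | T0 T2 | T0 X4 | T1 T1 | b
  C -> T1 T1
  T0 -> a
  T1 -> c
  T2 -> b
  X3 -> A T1
  X4 -> A T1
  X5 -> A T1

CYK fill (cells [i..j] with 0 ≤ i ≤ j ≤ 3 only):
  T[0,0] 'a' = {T0}  orig:{}
  T[1,1] 'a' = {T0}  orig:{}
  T[2,2] 'c' = {T1}  orig:{}
  T[3,3] 'c' = {T1}  orig:{}
  T[0,1] 'aa' = ∅
  T[1,2] 'ac' = ∅
  T[2,3] 'cc' = {A,B,C}
  T[0,2] 'aac' = ∅
  T[1,3] 'acc' = {A,B,S}
  T[0,3] 'aacc' = {A,B,S}

Original NTs in T[0,3] deriving "aacc": ["A", "B", "S"]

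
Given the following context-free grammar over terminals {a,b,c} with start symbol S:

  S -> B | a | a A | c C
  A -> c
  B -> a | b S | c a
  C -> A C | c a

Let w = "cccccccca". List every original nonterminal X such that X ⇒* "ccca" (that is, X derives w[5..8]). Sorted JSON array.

CNF form of G:
  S -> T0 S | T1 C | T1 T2 | T2 A | a
  A -> c
  B -> T0 S | T1 T2 | a
  C -> A C | T1 T2
  T0 -> b
  T1 -> c
  T2 -> a

CYK fill — only the sub-triangle for w[5..8]:
  T[5,5] 'c' = {A,T1}  orig:{A}
  T[6,6] 'c' = {A,T1}  orig:{A}
  T[7,7] 'c' = {A,T1}  orig:{A}
  T[8,8] 'a' = {B,S,T2}  orig:{B,S}
  T[5,6] 'cc' = ∅
  T[6,7] 'cc' = ∅
  T[7,8] 'ca' = {B,C,S}
  T[5,7] 'ccc' = ∅
  T[6,8] 'cca' = {C,S}
  T[5,8] 'ccca' = {C,S}

Original NTs in T[5,8] deriving "ccca": ["C", "S"]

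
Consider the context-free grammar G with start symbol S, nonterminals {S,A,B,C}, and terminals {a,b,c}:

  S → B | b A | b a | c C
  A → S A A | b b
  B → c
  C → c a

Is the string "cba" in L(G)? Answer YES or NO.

Convert to CNF:
  S -> T0 A | T0 T2 | T1 C | c
  A -> S X3 | T0 T0
  B -> c
  C -> T1 T2
  T0 -> b
  T1 -> c
  T2 -> a
  X3 -> A A

Fill CYK table bottom-up:
  cell(0,0) c: {B,S,T1}  orig:{B,S}
  cell(1,1) b: {T0}  orig:{}
  cell(2,2) a: {T2}  orig:{}
  cell(0,1) cb: ∅
  cell(1,2) ba: {S}
  cell(0,2) cba: ∅

S ∉ T[0,2] ⇒ NO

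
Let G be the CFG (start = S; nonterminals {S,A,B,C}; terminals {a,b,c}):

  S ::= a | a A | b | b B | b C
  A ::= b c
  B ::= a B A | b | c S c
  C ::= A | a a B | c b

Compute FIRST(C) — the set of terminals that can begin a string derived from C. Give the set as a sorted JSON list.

Compute FIRST by fixpoint:
round 1:
  A via A→b c: +{b}
  B via B→a B A: +{a}
  B via B→b: +{b}
  B via B→c S c: +{c}
  C via C→A: +{b}
  C via C→a a B: +{a}
  C via C→c b: +{c}
  S via S→a: +{a}
  S via S→b: +{b}
  S: {a,b}  A: {b}  B: {a,b,c}  C: {a,b,c}
round 2: done
  S: {a,b}  A: {b}  B: {a,b,c}  C: {a,b,c}

FIRST(C) = ["a", "b", "c"]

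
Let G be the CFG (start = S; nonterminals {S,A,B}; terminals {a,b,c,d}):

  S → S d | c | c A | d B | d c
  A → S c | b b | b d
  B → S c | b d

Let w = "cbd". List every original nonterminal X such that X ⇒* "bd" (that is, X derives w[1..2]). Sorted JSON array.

CNF form of G:
  S -> S T2 | T0 A | T2 B | T2 T0 | c
  A -> S T0 | T1 T1 | T1 T2
  B -> S T0 | T1 T2
  T0 -> c
  T1 -> b
  T2 -> d

CYK fill, restricted to cells inside w[1..2]:
  [1..1]={T1}  "b"  orig:{}
  [2..2]={T2}  "d"  orig:{}
  [1..2]={A,B}  "bd"

Original NTs in T[1,2] deriving "bd": ["A", "B"]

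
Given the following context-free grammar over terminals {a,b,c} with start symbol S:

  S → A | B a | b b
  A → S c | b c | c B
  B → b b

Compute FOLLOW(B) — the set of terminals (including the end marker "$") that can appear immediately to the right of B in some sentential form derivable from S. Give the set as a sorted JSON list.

Compute FIRST by fixpoint:
iter 1:
  A via A→b c: +{b}
  A via A→c B: +{c}
  B via B→b b: +{b}
  S via S→A: +{b,c}
  S: {b,c}  A: {b,c}  B: {b}
iter 2: (stable)
  S: {b,c}  A: {b,c}  B: {b}

FOLLOW iteration:
seed FOLLOW(S) with $
[1]
  A→S c: FOLLOW(S) ⊇ FIRST(c) = {c}; new: +{c}
  S→A: FOLLOW(A) ⊇ FOLLOW(S) ⊇ {$,c}; new: +{$,c}
  S→B a: FOLLOW(B) ⊇ FIRST(a) = {a}; new: +{a}
  S: {$,c}  A: {$,c}  B: {a}
[2]
  A→c B: FOLLOW(B) ⊇ FOLLOW(A) ⊇ {$,c}; new: +{$,c}
  S: {$,c}  A: {$,c}  B: {$,a,c}
[3] done
  S: {$,c}  A: {$,c}  B: {$,a,c}

FOLLOW(B) = ["$", "a", "c"]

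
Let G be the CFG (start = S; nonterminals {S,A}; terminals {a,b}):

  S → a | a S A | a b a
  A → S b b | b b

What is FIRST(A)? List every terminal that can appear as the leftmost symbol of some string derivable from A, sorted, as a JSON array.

FIRST sets, iterate to fixpoint:
pass 1:
  A via A→b b: +{b}
  S via S→a: +{a}
  FIRST[S]={a}  FIRST[A]={b}
pass 2:
  A via A→S b b: +{a}
  FIRST[S]={a}  FIRST[A]={a,b}
pass 3: done
  FIRST[S]={a}  FIRST[A]={a,b}

FIRST(A) = ["a", "b"]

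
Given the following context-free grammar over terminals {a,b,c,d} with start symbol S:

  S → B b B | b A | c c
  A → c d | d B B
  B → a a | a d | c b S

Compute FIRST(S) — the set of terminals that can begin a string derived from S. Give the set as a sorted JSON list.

FIRST iteration:
[1]
  A via A→c d: +{c}
  A via A→d B B: +{d}
  B via B→a a: +{a}
  B via B→c b S: +{c}
  S via S→B b B: +{a,c}
  S via S→b A: +{b}
  FIRST[S]={a,b,c}  FIRST[A]={c,d}  FIRST[B]={a,c}
[2] done
  FIRST[S]={a,b,c}  FIRST[A]={c,d}  FIRST[B]={a,c}

FIRST(S) = ["a", "b", "c"]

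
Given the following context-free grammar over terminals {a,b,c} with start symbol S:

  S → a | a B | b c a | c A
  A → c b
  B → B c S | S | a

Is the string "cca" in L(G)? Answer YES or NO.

Convert to CNF:
  S -> T0 A | T1 X5 | T2 B | a
  A -> T0 T1
  B -> B X3 | T0 A | T1 X4 | T2 B | a
  T0 -> c
  T1 -> b
  T2 -> a
  X3 -> T0 S
  X4 -> T0 T2
  X5 -> T0 T2

CYK fill:
  cell(0,0) c: {T0}  orig:{}
  cell(1,1) c: {T0}  orig:{}
  cell(2,2) a: {B,S,T2}  orig:{B,S}
  cell(0,1) cc: ∅
  cell(1,2) ca: {X3,X4,X5}  orig:{}
  cell(0,2) cca: ∅

S ∉ T[0,2] ⇒ NO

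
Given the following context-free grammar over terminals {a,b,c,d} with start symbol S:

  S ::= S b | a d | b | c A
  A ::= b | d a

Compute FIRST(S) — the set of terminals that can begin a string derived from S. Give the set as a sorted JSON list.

FIRST sets, iterate to fixpoint:
[1]
  A via A→b: +{b}
  A via A→d a: +{d}
  S via S→a d: +{a}
  S via S→b: +{b}
  S via S→c A: +{c}
  S: {a,b,c}  A: {b,d}
[2] — fixpoint
  S: {a,b,c}  A: {b,d}

FIRST(S) = ["a", "b", "c"]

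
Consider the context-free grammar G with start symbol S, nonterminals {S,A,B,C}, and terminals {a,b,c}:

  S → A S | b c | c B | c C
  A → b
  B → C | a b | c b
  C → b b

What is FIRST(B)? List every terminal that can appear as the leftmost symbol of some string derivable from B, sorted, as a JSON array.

Compute FIRST by fixpoint:
[1]
  A via A→b: +{b}
  B via B→a b: +{a}
  B via B→c b: +{c}
  C via C→b b: +{b}
  S via S→A S: +{b}
  S via S→c B: +{c}
  S: {b,c}  A: {b}  B: {a,c}  C: {b}
[2]
  B via B→C: +{b}
  S: {b,c}  A: {b}  B: {a,b,c}  C: {b}
[3] (no change)
  S: {b,c}  A: {b}  B: {a,b,c}  C: {b}

FIRST(B) = ["a", "b", "c"]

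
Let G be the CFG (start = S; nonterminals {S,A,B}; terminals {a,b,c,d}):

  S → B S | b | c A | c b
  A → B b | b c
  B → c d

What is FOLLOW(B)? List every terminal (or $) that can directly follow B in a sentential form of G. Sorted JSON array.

FIRST iteration:
pass 1:
  A via A→b c: +{b}
  B via B→c d: +{c}
  S via S→B S: +{c}
  S via S→b: +{b}
  FIRST(S)={b,c}  FIRST(A)={b}  FIRST(B)={c}
pass 2:
  A via A→B b: +{c}
  FIRST(S)={b,c}  FIRST(A)={b,c}  FIRST(B)={c}
pass 3: (stable)
  FIRST(S)={b,c}  FIRST(A)={b,c}  FIRST(B)={c}

Compute FOLLOW by fixpoint:
initialize: $ ∈ FOLLOW(S)
pass 1:
  A→B b: FOLLOW(B) ⊇ FIRST(b) = {b}; new: +{b}
  S→B S: FOLLOW(B) ⊇ FIRST(S) = {b,c}; new: +{c}
  S→c A: FOLLOW(A) ⊇ FOLLOW(S) ⊇ {$}; new: +{$}
  FOLLOW(S)={$}  FOLLOW(A)={$}  FOLLOW(B)={b,c}
pass 2: — fixpoint
  FOLLOW(S)={$}  FOLLOW(A)={$}  FOLLOW(B)={b,c}

FOLLOW(B) = ["b", "c"]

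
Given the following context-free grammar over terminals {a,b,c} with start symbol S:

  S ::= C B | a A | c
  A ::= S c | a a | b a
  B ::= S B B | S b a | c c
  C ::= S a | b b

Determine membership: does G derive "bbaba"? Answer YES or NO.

Convert to CNF:
  S -> C B | T1 A | c
  A -> S T0 | T1 T1 | T2 T1
  B -> S X3 | S X4 | T0 T0
  C -> S T1 | T2 T2
  T0 -> c
  T1 -> a
  T2 -> b
  X3 -> B B
  X4 -> T2 T1

CYK fill:
  T[0,0] 'b' = {T2}  orig:{}
  T[1,1] 'b' = {T2}  orig:{}
  T[2,2] 'a' = {T1}  orig:{}
  T[3,3] 'b' = {T2}  orig:{}
  T[4,4] 'a' = {T1}  orig:{}
  T[0,1] 'bb' = {C}
  T[1,2] 'ba' = {A,X4}  orig:{A}
  T[2,3] 'ab' = ∅
  T[3,4] 'ba' = {A,X4}  orig:{A}
  T[0,2] 'bba' = ∅
  T[1,3] 'bab' = ∅
  T[2,4] 'aba' = {S}
  T[0,3] 'bbab' = ∅
  T[1,4] 'baba' = ∅
  T[0,4] 'bbaba' = ∅

S ∉ T[0,4] ⇒ NO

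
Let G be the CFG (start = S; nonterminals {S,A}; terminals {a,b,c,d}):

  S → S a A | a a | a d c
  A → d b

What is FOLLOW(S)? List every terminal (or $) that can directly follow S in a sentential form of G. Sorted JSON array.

FIRST iteration:
round 1:
  A via A→d b: +{d}
  S via S→a a: +{a}
  FIRST[S]={a}  FIRST[A]={d}
round 2: — fixpoint
  FIRST[S]={a}  FIRST[A]={d}

FOLLOW iteration:
initialize: $ ∈ FOLLOW(S)
[1]
  S→S a A: FOLLOW(S) ⊇ FIRST(a) = {a}; new: +{a}
  S→S a A: FOLLOW(A) ⊇ FOLLOW(S) ⊇ {$,a}; new: +{$,a}
  S: {$,a}  A: {$,a}
[2] (no change)
  S: {$,a}  A: {$,a}

FOLLOW(S) = ["$", "a"]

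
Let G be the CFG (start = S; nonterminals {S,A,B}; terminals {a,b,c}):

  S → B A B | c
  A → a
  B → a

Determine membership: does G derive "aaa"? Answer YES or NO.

CNF form of G:
  S -> B X0 | c
  A -> a
  B -> a
  X0 -> A B

CYK table (by increasing span):
  [0..0]={A,B}  "a"
  [1..1]={A,B}  "a"
  [2..2]={A,B}  "a"
  [0..1]={X0}  "aa"  orig:{}
  [1..2]={X0}  "aa"  orig:{}
  [0..2]={S}  "aaa"

S ∈ T[0,2] ⇒ YES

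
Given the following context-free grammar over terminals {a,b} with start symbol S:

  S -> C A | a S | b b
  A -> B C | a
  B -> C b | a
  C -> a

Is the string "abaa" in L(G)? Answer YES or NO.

CNF form of G:
  S -> C A | T0 T0 | T1 S
  A -> B C | a
  B -> C T0 | a
  C -> a
  T0 -> b
  T1 -> a

Fill CYK table bottom-up:
  T[0,0] 'a' = {A,B,C,T1}  orig:{A,B,C}
  T[1,1] 'b' = {T0}  orig:{}
  T[2,2] 'a' = {A,B,C,T1}  orig:{A,B,C}
  T[3,3] 'a' = {A,B,C,T1}  orig:{A,B,C}
  T[0,1] 'ab' = {B}
  T[1,2] 'ba' = ∅
  T[2,3] 'aa' = {A,S}
  T[0,2] 'aba' = {A}
  T[1,3] 'baa' = ∅
  T[0,3] 'abaa' = ∅

S ∉ T[0,3] ⇒ NO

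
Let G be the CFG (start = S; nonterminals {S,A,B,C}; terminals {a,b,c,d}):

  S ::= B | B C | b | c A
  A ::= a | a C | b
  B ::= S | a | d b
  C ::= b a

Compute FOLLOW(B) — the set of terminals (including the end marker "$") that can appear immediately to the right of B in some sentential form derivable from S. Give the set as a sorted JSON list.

FIRST iteration:
iter 1:
  A via A→a: +{a}
  A via A→b: +{b}
  B via B→a: +{a}
  B via B→d b: +{d}
  C via C→b a: +{b}
  S via S→B: +{a,d}
  S via S→b: +{b}
  S via S→c A: +{c}
  FIRST[S]={a,b,c,d}  FIRST[A]={a,b}  FIRST[B]={a,d}  FIRST[C]={b}
iter 2:
  B via B→S: +{b,c}
  FIRST[S]={a,b,c,d}  FIRST[A]={a,b}  FIRST[B]={a,b,c,d}  FIRST[C]={b}
iter 3: done
  FIRST[S]={a,b,c,d}  FIRST[A]={a,b}  FIRST[B]={a,b,c,d}  FIRST[C]={b}

Compute FOLLOW by fixpoint:
FOLLOW(S) := {$}
round 1:
  S→B: FOLLOW(B) ⊇ FOLLOW(S) ⊇ {$}; new: +{$}
  S→B C: FOLLOW(B) ⊇ FIRST(C) = {b}; new: +{b}
  S→B C: FOLLOW(C) ⊇ FOLLOW(S) ⊇ {$}; new: +{$}
  S→c A: FOLLOW(A) ⊇ FOLLOW(S) ⊇ {$}; new: +{$}
  S: {$}  A: {$}  B: {$,b}  C: {$}
round 2:
  B→S: FOLLOW(S) ⊇ FOLLOW(B) ⊇ {$,b}; new: +{b}
  S→B C: FOLLOW(C) ⊇ FOLLOW(S) ⊇ {$,b}; new: +{b}
  S→c A: FOLLOW(A) ⊇ FOLLOW(S) ⊇ {$,b}; new: +{b}
  S: {$,b}  A: {$,b}  B: {$,b}  C: {$,b}
round 3: (no change)
  S: {$,b}  A: {$,b}  B: {$,b}  C: {$,b}

FOLLOW(B) = ["$", "b"]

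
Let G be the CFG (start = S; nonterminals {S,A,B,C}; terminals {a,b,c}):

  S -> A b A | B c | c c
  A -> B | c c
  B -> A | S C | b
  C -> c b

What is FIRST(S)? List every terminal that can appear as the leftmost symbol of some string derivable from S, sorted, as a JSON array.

FIRST iteration:
pass 1:
  A via A→c c: +{c}
  B via B→A: +{c}
  B via B→b: +{b}
  C via C→c b: +{c}
  S via S→A b A: +{c}
  S via S→B c: +{b}
  S: {b,c}  A: {c}  B: {b,c}  C: {c}
pass 2:
  A via A→B: +{b}
  S: {b,c}  A: {b,c}  B: {b,c}  C: {c}
pass 3: done
  S: {b,c}  A: {b,c}  B: {b,c}  C: {c}

FIRST(S) = ["b", "c"]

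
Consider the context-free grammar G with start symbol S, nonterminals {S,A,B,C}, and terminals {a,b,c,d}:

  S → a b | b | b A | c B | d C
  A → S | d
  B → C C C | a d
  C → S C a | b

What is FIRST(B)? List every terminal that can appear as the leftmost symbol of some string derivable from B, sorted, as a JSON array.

FIRST iteration:
[1]
  A via A→d: +{d}
  B via B→a d: +{a}
  C via C→b: +{b}
  S via S→a b: +{a}
  S via S→b: +{b}
  S via S→c B: +{c}
  S via S→d C: +{d}
  FIRST[S]={a,b,c,d}  FIRST[A]={d}  FIRST[B]={a}  FIRST[C]={b}
[2]
  A via A→S: +{a,b,c}
  B via B→C C C: +{b}
  C via C→S C a: +{a,c,d}
  FIRST[S]={a,b,c,d}  FIRST[A]={a,b,c,d}  FIRST[B]={a,b}  FIRST[C]={a,b,c,d}
[3]
  B via B→C C C: +{c,d}
  FIRST[S]={a,b,c,d}  FIRST[A]={a,b,c,d}  FIRST[B]={a,b,c,d}  FIRST[C]={a,b,c,d}
[4] (no change)
  FIRST[S]={a,b,c,d}  FIRST[A]={a,b,c,d}  FIRST[B]={a,b,c,d}  FIRST[C]={a,b,c,d}

FIRST(B) = ["a", "b", "c", "d"]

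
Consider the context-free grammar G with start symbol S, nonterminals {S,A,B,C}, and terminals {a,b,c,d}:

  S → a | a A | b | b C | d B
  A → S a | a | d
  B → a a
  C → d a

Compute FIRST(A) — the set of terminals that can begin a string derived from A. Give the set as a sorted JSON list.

FIRST iteration:
[1]
  A via A→a: +{a}
  A via A→d: +{d}
  B via B→a a: +{a}
  C via C→d a: +{d}
  S via S→a: +{a}
  S via S→b: +{b}
  S via S→d B: +{d}
  FIRST(S)={a,b,d}  FIRST(A)={a,d}  FIRST(B)={a}  FIRST(C)={d}
[2]
  A via A→S a: +{b}
  FIRST(S)={a,b,d}  FIRST(A)={a,b,d}  FIRST(B)={a}  FIRST(C)={d}
[3] — fixpoint
  FIRST(S)={a,b,d}  FIRST(A)={a,b,d}  FIRST(B)={a}  FIRST(C)={d}

FIRST(A) = ["a", "b", "d"]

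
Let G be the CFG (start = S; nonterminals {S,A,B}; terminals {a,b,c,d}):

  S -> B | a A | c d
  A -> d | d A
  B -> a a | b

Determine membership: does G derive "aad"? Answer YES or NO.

Convert to CNF:
  S -> T1 A | T1 T1 | T2 T0 | b
  A -> T0 A | d
  B -> T1 T1 | b
  T0 -> d
  T1 -> a
  T2 -> c

CYK fill:
  cell(0,0) a: {T1}  orig:{}
  cell(1,1) a: {T1}  orig:{}
  cell(2,2) d: {A,T0}  orig:{A}
  cell(0,1) aa: {B,S}
  cell(1,2) ad: {S}
  cell(0,2) aad: ∅

S ∉ T[0,2] ⇒ NO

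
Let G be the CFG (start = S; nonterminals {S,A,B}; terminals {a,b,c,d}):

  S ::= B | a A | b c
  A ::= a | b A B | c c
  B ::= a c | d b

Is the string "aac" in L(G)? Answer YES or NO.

Convert to CNF:
  S -> T0 T1 | T2 A | T2 T1 | T3 T0
  A -> T0 X4 | T1 T1 | a
  B -> T2 T1 | T3 T0
  T0 -> b
  T1 -> c
  T2 -> a
  T3 -> d
  X4 -> A B

Fill CYK table bottom-up:
  cell(0,0) a: {A,T2}  orig:{A}
  cell(1,1) a: {A,T2}  orig:{A}
  cell(2,2) c: {T1}  orig:{}
  cell(0,1) aa: {S}
  cell(1,2) ac: {B,S}
  cell(0,2) aac: {X4}  orig:{}

S ∉ T[0,2] ⇒ NO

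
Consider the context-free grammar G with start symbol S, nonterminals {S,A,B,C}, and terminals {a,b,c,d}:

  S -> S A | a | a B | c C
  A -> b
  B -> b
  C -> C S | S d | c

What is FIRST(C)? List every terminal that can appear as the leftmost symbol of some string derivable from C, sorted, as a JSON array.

FIRST sets, iterate to fixpoint:
pass 1:
  A via A→b: +{b}
  B via B→b: +{b}
  C via C→c: +{c}
  S via S→a: +{a}
  S via S→c C: +{c}
  S: {a,c}  A: {b}  B: {b}  C: {c}
pass 2:
  C via C→S d: +{a}
  S: {a,c}  A: {b}  B: {b}  C: {a,c}
pass 3: (no change)
  S: {a,c}  A: {b}  B: {b}  C: {a,c}

FIRST(C) = ["a", "c"]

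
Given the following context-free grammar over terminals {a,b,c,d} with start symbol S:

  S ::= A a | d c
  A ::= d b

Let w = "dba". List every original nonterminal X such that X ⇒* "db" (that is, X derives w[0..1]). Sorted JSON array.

Convert to CNF:
  S -> A T2 | T0 T3
  A -> T0 T1
  T0 -> d
  T1 -> b
  T2 -> a
  T3 -> c

Fill CYK table bottom-up (cells [i..j] with 0 ≤ i ≤ j ≤ 1 only):
  T[0,0] 'd' = {T0}  orig:{}
  T[1,1] 'b' = {T1}  orig:{}
  T[0,1] 'db' = {A}

Original NTs in T[0,1] deriving "db": ["A"]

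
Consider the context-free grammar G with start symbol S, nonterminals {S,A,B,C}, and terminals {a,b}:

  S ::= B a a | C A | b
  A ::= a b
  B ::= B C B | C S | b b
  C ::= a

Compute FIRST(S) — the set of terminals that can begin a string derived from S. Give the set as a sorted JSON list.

FIRST iteration:
[1]
  A via A→a b: +{a}
  B via B→b b: +{b}
  C via C→a: +{a}
  S via S→B a a: +{b}
  S via S→C A: +{a}
  FIRST(S)={a,b}  FIRST(A)={a}  FIRST(B)={b}  FIRST(C)={a}
[2]
  B via B→C S: +{a}
  FIRST(S)={a,b}  FIRST(A)={a}  FIRST(B)={a,b}  FIRST(C)={a}
[3] (stable)
  FIRST(S)={a,b}  FIRST(A)={a}  FIRST(B)={a,b}  FIRST(C)={a}

FIRST(S) = ["a", "b"]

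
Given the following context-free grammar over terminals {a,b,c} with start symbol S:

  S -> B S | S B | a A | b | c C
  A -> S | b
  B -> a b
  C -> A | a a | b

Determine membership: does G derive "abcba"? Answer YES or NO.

Convert to CNF:
  S -> B S | S B | T0 A | T1 C | b
  A -> B S | S B | T0 A | T1 C | b
  B -> T0 T2
  C -> B S | S B | T0 A | T0 T0 | T1 C | b
  T0 -> a
  T1 -> c
  T2 -> b

CYK fill:
  [0..0]={T0}  "a"  orig:{}
  [1..1]={A,C,S,T2}  "b"  orig:{A,C,S}
  [2..2]={T1}  "c"  orig:{}
  [3..3]={A,C,S,T2}  "b"  orig:{A,C,S}
  [4..4]={T0}  "a"  orig:{}
  [0..1]={A,B,C,S}  "ab"
  [1..2]=∅  "bc"
  [2..3]={A,C,S}  "cb"
  [3..4]=∅  "ba"
  [0..2]=∅  "abc"
  [1..3]=∅  "bcb"
  [2..4]=∅  "cba"
  [0..3]={A,C,S}  "abcb"
  [1..4]=∅  "bcba"
  [0..4]=∅  "abcba"

S ∉ T[0,4] ⇒ NO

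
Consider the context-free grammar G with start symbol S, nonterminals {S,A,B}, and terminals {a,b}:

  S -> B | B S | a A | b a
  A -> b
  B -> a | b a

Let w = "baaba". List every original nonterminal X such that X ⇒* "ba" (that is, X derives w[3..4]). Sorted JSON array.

CNF form of G:
  S -> B S | T0 T1 | T1 A | a
  A -> b
  B -> T0 T1 | a
  T0 -> b
  T1 -> a

CYK fill, restricted to cells inside w[3..4]:
  T[3,3] 'b' = {A,T0}  orig:{A}
  T[4,4] 'a' = {B,S,T1}  orig:{B,S}
  T[3,4] 'ba' = {B,S}

Original NTs in T[3,4] deriving "ba": ["B", "S"]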